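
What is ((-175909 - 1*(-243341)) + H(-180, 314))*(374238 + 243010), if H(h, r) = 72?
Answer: 41666708992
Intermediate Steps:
((-175909 - 1*(-243341)) + H(-180, 314))*(374238 + 243010) = ((-175909 - 1*(-243341)) + 72)*(374238 + 243010) = ((-175909 + 243341) + 72)*617248 = (67432 + 72)*617248 = 67504*617248 = 41666708992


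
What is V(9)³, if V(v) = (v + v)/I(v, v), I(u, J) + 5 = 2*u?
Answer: 5832/2197 ≈ 2.6545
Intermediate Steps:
I(u, J) = -5 + 2*u
V(v) = 2*v/(-5 + 2*v) (V(v) = (v + v)/(-5 + 2*v) = (2*v)/(-5 + 2*v) = 2*v/(-5 + 2*v))
V(9)³ = (2*9/(-5 + 2*9))³ = (2*9/(-5 + 18))³ = (2*9/13)³ = (2*9*(1/13))³ = (18/13)³ = 5832/2197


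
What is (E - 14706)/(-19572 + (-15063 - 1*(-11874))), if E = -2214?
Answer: 1880/2529 ≈ 0.74338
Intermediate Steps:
(E - 14706)/(-19572 + (-15063 - 1*(-11874))) = (-2214 - 14706)/(-19572 + (-15063 - 1*(-11874))) = -16920/(-19572 + (-15063 + 11874)) = -16920/(-19572 - 3189) = -16920/(-22761) = -16920*(-1/22761) = 1880/2529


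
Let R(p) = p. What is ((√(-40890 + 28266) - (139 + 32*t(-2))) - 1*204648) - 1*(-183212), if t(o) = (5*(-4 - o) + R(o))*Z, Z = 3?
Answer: -20423 + 4*I*√789 ≈ -20423.0 + 112.36*I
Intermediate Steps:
t(o) = -60 - 12*o (t(o) = (5*(-4 - o) + o)*3 = ((-20 - 5*o) + o)*3 = (-20 - 4*o)*3 = -60 - 12*o)
((√(-40890 + 28266) - (139 + 32*t(-2))) - 1*204648) - 1*(-183212) = ((√(-40890 + 28266) - (139 + 32*(-60 - 12*(-2)))) - 1*204648) - 1*(-183212) = ((√(-12624) - (139 + 32*(-60 + 24))) - 204648) + 183212 = ((4*I*√789 - (139 + 32*(-36))) - 204648) + 183212 = ((4*I*√789 - (139 - 1152)) - 204648) + 183212 = ((4*I*√789 - 1*(-1013)) - 204648) + 183212 = ((4*I*√789 + 1013) - 204648) + 183212 = ((1013 + 4*I*√789) - 204648) + 183212 = (-203635 + 4*I*√789) + 183212 = -20423 + 4*I*√789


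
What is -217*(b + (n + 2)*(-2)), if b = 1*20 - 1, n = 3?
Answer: -1953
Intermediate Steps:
b = 19 (b = 20 - 1 = 19)
-217*(b + (n + 2)*(-2)) = -217*(19 + (3 + 2)*(-2)) = -217*(19 + 5*(-2)) = -217*(19 - 10) = -217*9 = -1953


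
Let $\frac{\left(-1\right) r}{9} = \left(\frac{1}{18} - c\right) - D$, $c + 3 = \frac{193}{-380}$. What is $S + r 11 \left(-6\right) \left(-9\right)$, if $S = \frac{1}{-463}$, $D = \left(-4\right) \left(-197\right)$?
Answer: $\frac{368910797813}{87970} \approx 4.1936 \cdot 10^{6}$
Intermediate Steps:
$c = - \frac{1333}{380}$ ($c = -3 + \frac{193}{-380} = -3 + 193 \left(- \frac{1}{380}\right) = -3 - \frac{193}{380} = - \frac{1333}{380} \approx -3.5079$)
$D = 788$
$S = - \frac{1}{463} \approx -0.0021598$
$r = \frac{2682773}{380}$ ($r = - 9 \left(\left(\frac{1}{18} - - \frac{1333}{380}\right) - 788\right) = - 9 \left(\left(\frac{1}{18} + \frac{1333}{380}\right) - 788\right) = - 9 \left(\frac{12187}{3420} - 788\right) = \left(-9\right) \left(- \frac{2682773}{3420}\right) = \frac{2682773}{380} \approx 7059.9$)
$S + r 11 \left(-6\right) \left(-9\right) = - \frac{1}{463} + \frac{2682773 \cdot 11 \left(-6\right) \left(-9\right)}{380} = - \frac{1}{463} + \frac{2682773 \left(\left(-66\right) \left(-9\right)\right)}{380} = - \frac{1}{463} + \frac{2682773}{380} \cdot 594 = - \frac{1}{463} + \frac{796783581}{190} = \frac{368910797813}{87970}$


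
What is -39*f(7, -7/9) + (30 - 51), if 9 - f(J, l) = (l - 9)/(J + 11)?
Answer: -10616/27 ≈ -393.19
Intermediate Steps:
f(J, l) = 9 - (-9 + l)/(11 + J) (f(J, l) = 9 - (l - 9)/(J + 11) = 9 - (-9 + l)/(11 + J))
-39*f(7, -7/9) + (30 - 51) = -39*(108 - (-7)/9 + 9*7)/(11 + 7) + (30 - 51) = -39*(108 - (-7)/9 + 63)/18 - 21 = -13*(108 - 1*(-7/9) + 63)/6 - 21 = -13*(108 + 7/9 + 63)/6 - 21 = -13*1546/(6*9) - 21 = -39*773/81 - 21 = -10049/27 - 21 = -10616/27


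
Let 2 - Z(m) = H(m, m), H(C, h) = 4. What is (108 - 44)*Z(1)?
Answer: -128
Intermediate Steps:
Z(m) = -2 (Z(m) = 2 - 1*4 = 2 - 4 = -2)
(108 - 44)*Z(1) = (108 - 44)*(-2) = 64*(-2) = -128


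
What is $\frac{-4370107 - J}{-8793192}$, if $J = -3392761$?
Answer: $\frac{162891}{1465532} \approx 0.11115$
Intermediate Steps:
$\frac{-4370107 - J}{-8793192} = \frac{-4370107 - -3392761}{-8793192} = \left(-4370107 + 3392761\right) \left(- \frac{1}{8793192}\right) = \left(-977346\right) \left(- \frac{1}{8793192}\right) = \frac{162891}{1465532}$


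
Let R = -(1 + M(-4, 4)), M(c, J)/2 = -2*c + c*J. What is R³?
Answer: 3375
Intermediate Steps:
M(c, J) = -4*c + 2*J*c (M(c, J) = 2*(-2*c + c*J) = 2*(-2*c + J*c) = -4*c + 2*J*c)
R = 15 (R = -(1 + 2*(-4)*(-2 + 4)) = -(1 + 2*(-4)*2) = -(1 - 16) = -1*(-15) = 15)
R³ = 15³ = 3375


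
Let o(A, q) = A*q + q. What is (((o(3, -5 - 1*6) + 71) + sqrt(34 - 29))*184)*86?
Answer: 427248 + 15824*sqrt(5) ≈ 4.6263e+5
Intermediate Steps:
o(A, q) = q + A*q
(((o(3, -5 - 1*6) + 71) + sqrt(34 - 29))*184)*86 = ((((-5 - 1*6)*(1 + 3) + 71) + sqrt(34 - 29))*184)*86 = ((((-5 - 6)*4 + 71) + sqrt(5))*184)*86 = (((-11*4 + 71) + sqrt(5))*184)*86 = (((-44 + 71) + sqrt(5))*184)*86 = ((27 + sqrt(5))*184)*86 = (4968 + 184*sqrt(5))*86 = 427248 + 15824*sqrt(5)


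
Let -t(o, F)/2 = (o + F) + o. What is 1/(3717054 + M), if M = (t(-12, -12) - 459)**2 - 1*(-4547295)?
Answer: 1/8414118 ≈ 1.1885e-7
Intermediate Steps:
t(o, F) = -4*o - 2*F (t(o, F) = -2*((o + F) + o) = -2*((F + o) + o) = -2*(F + 2*o) = -4*o - 2*F)
M = 4697064 (M = ((-4*(-12) - 2*(-12)) - 459)**2 - 1*(-4547295) = ((48 + 24) - 459)**2 + 4547295 = (72 - 459)**2 + 4547295 = (-387)**2 + 4547295 = 149769 + 4547295 = 4697064)
1/(3717054 + M) = 1/(3717054 + 4697064) = 1/8414118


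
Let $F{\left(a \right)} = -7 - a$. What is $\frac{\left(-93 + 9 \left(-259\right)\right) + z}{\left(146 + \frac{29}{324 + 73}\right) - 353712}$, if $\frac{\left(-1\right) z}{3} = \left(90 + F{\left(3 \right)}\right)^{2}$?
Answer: $\frac{8584728}{140365673} \approx 0.06116$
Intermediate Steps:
$z = -19200$ ($z = - 3 \left(90 - 10\right)^{2} = - 3 \cdot 80^{2} = \left(-3\right) 6400 = -19200$)
$\frac{\left(-93 + 9 \left(-259\right)\right) + z}{\left(146 + \frac{29}{324 + 73}\right) - 353712} = \frac{\left(-93 + 9 \left(-259\right)\right) - 19200}{\left(146 + \frac{29}{324 + 73}\right) - 353712} = \frac{\left(-93 - 2331\right) - 19200}{\left(146 + \frac{29}{397}\right) - 353712} = \frac{-2424 - 19200}{\left(146 + 29 \cdot \frac{1}{397}\right) - 353712} = - \frac{21624}{\left(146 + \frac{29}{397}\right) - 353712} = - \frac{21624}{\frac{57991}{397} - 353712} = - \frac{21624}{- \frac{140365673}{397}} = \left(-21624\right) \left(- \frac{397}{140365673}\right) = \frac{8584728}{140365673}$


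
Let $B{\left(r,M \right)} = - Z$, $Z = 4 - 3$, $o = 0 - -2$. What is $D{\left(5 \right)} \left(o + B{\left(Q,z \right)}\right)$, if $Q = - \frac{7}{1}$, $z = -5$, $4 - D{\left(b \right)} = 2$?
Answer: $2$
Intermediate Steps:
$o = 2$ ($o = 0 + 2 = 2$)
$D{\left(b \right)} = 2$ ($D{\left(b \right)} = 4 - 2 = 2$)
$Z = 1$
$Q = -7$ ($Q = \left(-7\right) 1 = -7$)
$B{\left(r,M \right)} = -1$ ($B{\left(r,M \right)} = \left(-1\right) 1 = -1$)
$D{\left(5 \right)} \left(o + B{\left(Q,z \right)}\right) = 2 \left(2 - 1\right) = 2 \cdot 1 = 2$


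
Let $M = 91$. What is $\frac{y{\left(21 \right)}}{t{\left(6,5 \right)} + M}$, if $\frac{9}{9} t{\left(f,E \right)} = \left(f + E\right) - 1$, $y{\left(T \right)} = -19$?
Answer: $- \frac{19}{101} \approx -0.18812$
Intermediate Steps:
$t{\left(f,E \right)} = -1 + E + f$ ($t{\left(f,E \right)} = \left(f + E\right) - 1 = \left(E + f\right) - 1 = -1 + E + f$)
$\frac{y{\left(21 \right)}}{t{\left(6,5 \right)} + M} = - \frac{19}{\left(-1 + 5 + 6\right) + 91} = - \frac{19}{10 + 91} = - \frac{19}{101}$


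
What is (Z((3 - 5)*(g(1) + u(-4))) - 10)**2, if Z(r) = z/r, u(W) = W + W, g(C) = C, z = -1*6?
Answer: 5329/49 ≈ 108.76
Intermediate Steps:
z = -6
u(W) = 2*W
Z(r) = -6/r
(Z((3 - 5)*(g(1) + u(-4))) - 10)**2 = (-6*1/((1 + 2*(-4))*(3 - 5)) - 10)**2 = (-6*(-1/(2*(1 - 8))) - 10)**2 = (-6/((-2*(-7))) - 10)**2 = (-6/14 - 10)**2 = (-6*1/14 - 10)**2 = (-3/7 - 10)**2 = (-73/7)**2 = 5329/49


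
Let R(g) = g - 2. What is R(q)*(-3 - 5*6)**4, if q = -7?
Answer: -10673289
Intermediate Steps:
R(g) = -2 + g
R(q)*(-3 - 5*6)**4 = (-2 - 7)*(-3 - 5*6)**4 = -9*(-3 - 30)**4 = -9*(-33)**4 = -9*1185921 = -10673289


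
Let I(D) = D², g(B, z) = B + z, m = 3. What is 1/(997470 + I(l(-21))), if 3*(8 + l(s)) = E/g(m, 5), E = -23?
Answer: 576/574588945 ≈ 1.0025e-6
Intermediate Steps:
l(s) = -215/24 (l(s) = -8 + (-23/(3 + 5))/3 = -8 + (-23/8)/3 = -8 + (-23*⅛)/3 = -8 + (⅓)*(-23/8) = -8 - 23/24 = -215/24)
1/(997470 + I(l(-21))) = 1/(997470 + (-215/24)²) = 1/(997470 + 46225/576) = 1/(574588945/576) = 576/574588945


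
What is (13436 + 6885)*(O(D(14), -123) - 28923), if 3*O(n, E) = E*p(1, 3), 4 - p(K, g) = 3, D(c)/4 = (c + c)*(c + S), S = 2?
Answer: -588577444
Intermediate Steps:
D(c) = 8*c*(2 + c) (D(c) = 4*((c + c)*(c + 2)) = 4*((2*c)*(2 + c)) = 4*(2*c*(2 + c)) = 8*c*(2 + c))
p(K, g) = 1 (p(K, g) = 4 - 1*3 = 4 - 3 = 1)
O(n, E) = E/3 (O(n, E) = (E*1)/3 = E/3)
(13436 + 6885)*(O(D(14), -123) - 28923) = (13436 + 6885)*((⅓)*(-123) - 28923) = 20321*(-41 - 28923) = 20321*(-28964) = -588577444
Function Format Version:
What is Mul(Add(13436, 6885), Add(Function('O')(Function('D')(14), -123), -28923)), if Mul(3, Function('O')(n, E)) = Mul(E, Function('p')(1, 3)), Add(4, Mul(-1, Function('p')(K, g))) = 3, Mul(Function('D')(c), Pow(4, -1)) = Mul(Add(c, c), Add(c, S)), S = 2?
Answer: -588577444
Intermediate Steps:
Function('D')(c) = Mul(8, c, Add(2, c)) (Function('D')(c) = Mul(4, Mul(Add(c, c), Add(c, 2))) = Mul(4, Mul(Mul(2, c), Add(2, c))) = Mul(4, Mul(2, c, Add(2, c))) = Mul(8, c, Add(2, c)))
Function('p')(K, g) = 1 (Function('p')(K, g) = Add(4, Mul(-1, 3)) = Add(4, -3) = 1)
Function('O')(n, E) = Mul(Rational(1, 3), E) (Function('O')(n, E) = Mul(Rational(1, 3), Mul(E, 1)) = Mul(Rational(1, 3), E))
Mul(Add(13436, 6885), Add(Function('O')(Function('D')(14), -123), -28923)) = Mul(Add(13436, 6885), Add(Mul(Rational(1, 3), -123), -28923)) = Mul(20321, Add(-41, -28923)) = Mul(20321, -28964) = -588577444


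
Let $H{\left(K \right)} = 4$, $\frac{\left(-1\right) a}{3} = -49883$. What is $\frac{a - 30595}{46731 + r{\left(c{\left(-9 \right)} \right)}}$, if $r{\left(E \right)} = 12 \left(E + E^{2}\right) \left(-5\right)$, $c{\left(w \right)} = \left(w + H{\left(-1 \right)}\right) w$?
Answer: $- \frac{119054}{77469} \approx -1.5368$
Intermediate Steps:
$a = 149649$ ($a = \left(-3\right) \left(-49883\right) = 149649$)
$c{\left(w \right)} = w \left(4 + w\right)$ ($c{\left(w \right)} = \left(w + 4\right) w = \left(4 + w\right) w = w \left(4 + w\right)$)
$r{\left(E \right)} = - 60 E - 60 E^{2}$ ($r{\left(E \right)} = 12 \left(- 5 E - 5 E^{2}\right) = - 60 E - 60 E^{2}$)
$\frac{a - 30595}{46731 + r{\left(c{\left(-9 \right)} \right)}} = \frac{149649 - 30595}{46731 - 60 \left(- 9 \left(4 - 9\right)\right) \left(1 - 9 \left(4 - 9\right)\right)} = \frac{119054}{46731 - 60 \left(\left(-9\right) \left(-5\right)\right) \left(1 - -45\right)} = \frac{119054}{46731 - 2700 \left(1 + 45\right)} = \frac{119054}{46731 - 2700 \cdot 46} = \frac{119054}{46731 - 124200} = \frac{119054}{-77469} = 119054 \left(- \frac{1}{77469}\right) = - \frac{119054}{77469}$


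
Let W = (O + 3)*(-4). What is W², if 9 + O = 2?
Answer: 256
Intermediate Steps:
O = -7 (O = -9 + 2 = -7)
W = 16 (W = (-7 + 3)*(-4) = -4*(-4) = 16)
W² = 16² = 256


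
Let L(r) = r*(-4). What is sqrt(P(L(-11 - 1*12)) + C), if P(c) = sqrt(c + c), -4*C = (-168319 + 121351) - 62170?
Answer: sqrt(109138 + 8*sqrt(46))/2 ≈ 165.22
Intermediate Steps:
C = 54569/2 (C = -((-168319 + 121351) - 62170)/4 = -(-46968 - 62170)/4 = -1/4*(-109138) = 54569/2 ≈ 27285.)
L(r) = -4*r
P(c) = sqrt(2)*sqrt(c) (P(c) = sqrt(2*c) = sqrt(2)*sqrt(c))
sqrt(P(L(-11 - 1*12)) + C) = sqrt(sqrt(2)*sqrt(-4*(-11 - 1*12)) + 54569/2) = sqrt(sqrt(2)*sqrt(-4*(-11 - 12)) + 54569/2) = sqrt(sqrt(2)*sqrt(-4*(-23)) + 54569/2) = sqrt(sqrt(2)*sqrt(92) + 54569/2) = sqrt(sqrt(2)*(2*sqrt(23)) + 54569/2) = sqrt(2*sqrt(46) + 54569/2) = sqrt(54569/2 + 2*sqrt(46))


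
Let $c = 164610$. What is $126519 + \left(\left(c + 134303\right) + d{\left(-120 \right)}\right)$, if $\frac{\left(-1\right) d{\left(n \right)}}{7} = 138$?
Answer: $424466$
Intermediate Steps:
$d{\left(n \right)} = -966$ ($d{\left(n \right)} = \left(-7\right) 138 = -966$)
$126519 + \left(\left(c + 134303\right) + d{\left(-120 \right)}\right) = 126519 + \left(\left(164610 + 134303\right) - 966\right) = 126519 + \left(298913 - 966\right) = 126519 + 297947 = 424466$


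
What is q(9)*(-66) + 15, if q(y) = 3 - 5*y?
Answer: 2787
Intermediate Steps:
q(9)*(-66) + 15 = (3 - 5*9)*(-66) + 15 = (3 - 45)*(-66) + 15 = -42*(-66) + 15 = 2772 + 15 = 2787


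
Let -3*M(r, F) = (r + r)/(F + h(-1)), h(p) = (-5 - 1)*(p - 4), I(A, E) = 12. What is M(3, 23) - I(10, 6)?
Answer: -638/53 ≈ -12.038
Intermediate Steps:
h(p) = 24 - 6*p (h(p) = -6*(-4 + p) = 24 - 6*p)
M(r, F) = -2*r/(3*(30 + F)) (M(r, F) = -(r + r)/(3*(F + (24 - 6*(-1)))) = -2*r/(3*(F + (24 + 6))) = -2*r/(3*(F + 30)) = -2*r/(3*(30 + F)))
M(3, 23) - I(10, 6) = -2*3/(90 + 3*23) - 1*12 = -2*3/(90 + 69) - 12 = -2*3/159 - 12 = -2*3*1/159 - 12 = -2/53 - 12 = -638/53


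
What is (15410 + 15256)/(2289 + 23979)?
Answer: 5111/4378 ≈ 1.1674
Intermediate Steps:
(15410 + 15256)/(2289 + 23979) = 30666/26268 = 30666*(1/26268) = 5111/4378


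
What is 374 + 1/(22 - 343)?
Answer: 120053/321 ≈ 374.00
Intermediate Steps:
374 + 1/(22 - 343) = 374 + 1/(-321) = 374 - 1/321 = 120053/321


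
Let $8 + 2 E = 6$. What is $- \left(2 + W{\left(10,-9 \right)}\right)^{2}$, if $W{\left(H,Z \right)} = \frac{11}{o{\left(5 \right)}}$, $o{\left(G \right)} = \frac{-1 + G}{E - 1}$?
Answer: $- \frac{49}{4} \approx -12.25$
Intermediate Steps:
$E = -1$ ($E = -4 + \frac{1}{2} \cdot 6 = -4 + 3 = -1$)
$o{\left(G \right)} = \frac{1}{2} - \frac{G}{2}$ ($o{\left(G \right)} = \frac{-1 + G}{-1 - 1} = \frac{-1 + G}{-2} = \left(-1 + G\right) \left(- \frac{1}{2}\right) = \frac{1}{2} - \frac{G}{2}$)
$W{\left(H,Z \right)} = - \frac{11}{2}$ ($W{\left(H,Z \right)} = \frac{11}{\frac{1}{2} - \frac{5}{2}} = \frac{11}{-2} = 11 \left(- \frac{1}{2}\right) = - \frac{11}{2}$)
$- \left(2 + W{\left(10,-9 \right)}\right)^{2} = - \left(2 - \frac{11}{2}\right)^{2} = - \left(- \frac{7}{2}\right)^{2} = \left(-1\right) \frac{49}{4} = - \frac{49}{4}$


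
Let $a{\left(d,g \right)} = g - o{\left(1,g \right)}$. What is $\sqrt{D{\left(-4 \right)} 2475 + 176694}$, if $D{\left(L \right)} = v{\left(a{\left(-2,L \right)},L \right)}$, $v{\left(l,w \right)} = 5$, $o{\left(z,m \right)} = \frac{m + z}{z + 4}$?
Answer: $\sqrt{189069} \approx 434.82$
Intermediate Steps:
$o{\left(z,m \right)} = \frac{m + z}{4 + z}$
$a{\left(d,g \right)} = - \frac{1}{5} + \frac{4 g}{5}$ ($a{\left(d,g \right)} = g - \frac{g + 1}{4 + 1} = g - \frac{1 + g}{5} = g - \left(\frac{1}{5} + \frac{g}{5}\right) = - \frac{1}{5} + \frac{4 g}{5}$)
$D{\left(L \right)} = 5$
$\sqrt{D{\left(-4 \right)} 2475 + 176694} = \sqrt{5 \cdot 2475 + 176694} = \sqrt{12375 + 176694} = \sqrt{189069}$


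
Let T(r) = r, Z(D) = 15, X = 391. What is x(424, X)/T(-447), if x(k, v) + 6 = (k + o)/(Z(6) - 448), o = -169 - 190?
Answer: 2663/193551 ≈ 0.013759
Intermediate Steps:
o = -359
x(k, v) = -2239/433 - k/433 (x(k, v) = -6 + (k - 359)/(15 - 448) = -6 + (-359 + k)/(-433) = -6 + (-359 + k)*(-1/433) = -6 + (359/433 - k/433) = -2239/433 - k/433)
x(424, X)/T(-447) = (-2239/433 - 1/433*424)/(-447) = (-2239/433 - 424/433)*(-1/447) = -2663/433*(-1/447) = 2663/193551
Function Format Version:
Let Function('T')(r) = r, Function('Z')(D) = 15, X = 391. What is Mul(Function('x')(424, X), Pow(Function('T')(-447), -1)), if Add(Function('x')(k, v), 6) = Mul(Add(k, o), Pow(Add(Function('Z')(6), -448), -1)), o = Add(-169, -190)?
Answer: Rational(2663, 193551) ≈ 0.013759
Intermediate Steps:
o = -359
Function('x')(k, v) = Add(Rational(-2239, 433), Mul(Rational(-1, 433), k)) (Function('x')(k, v) = Add(-6, Mul(Add(k, -359), Pow(Add(15, -448), -1))) = Add(-6, Mul(Add(-359, k), Pow(-433, -1))) = Add(-6, Mul(Add(-359, k), Rational(-1, 433))) = Add(-6, Add(Rational(359, 433), Mul(Rational(-1, 433), k))) = Add(Rational(-2239, 433), Mul(Rational(-1, 433), k)))
Mul(Function('x')(424, X), Pow(Function('T')(-447), -1)) = Mul(Add(Rational(-2239, 433), Mul(Rational(-1, 433), 424)), Pow(-447, -1)) = Mul(Add(Rational(-2239, 433), Rational(-424, 433)), Rational(-1, 447)) = Mul(Rational(-2663, 433), Rational(-1, 447)) = Rational(2663, 193551)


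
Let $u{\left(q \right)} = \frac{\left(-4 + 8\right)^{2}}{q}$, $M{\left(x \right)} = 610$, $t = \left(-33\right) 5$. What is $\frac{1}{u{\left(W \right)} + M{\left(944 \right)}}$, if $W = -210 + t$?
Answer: $\frac{375}{228734} \approx 0.0016395$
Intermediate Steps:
$t = -165$
$W = -375$ ($W = -210 - 165 = -375$)
$u{\left(q \right)} = \frac{16}{q}$ ($u{\left(q \right)} = \frac{4^{2}}{q} = \frac{16}{q}$)
$\frac{1}{u{\left(W \right)} + M{\left(944 \right)}} = \frac{1}{\frac{16}{-375} + 610} = \frac{1}{16 \left(- \frac{1}{375}\right) + 610} = \frac{1}{- \frac{16}{375} + 610} = \frac{1}{\frac{228734}{375}} = \frac{375}{228734}$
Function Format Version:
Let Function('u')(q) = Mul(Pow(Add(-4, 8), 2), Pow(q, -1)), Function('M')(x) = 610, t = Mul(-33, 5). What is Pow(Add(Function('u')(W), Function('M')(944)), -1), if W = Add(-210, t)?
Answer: Rational(375, 228734) ≈ 0.0016395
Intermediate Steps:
t = -165
W = -375 (W = Add(-210, -165) = -375)
Function('u')(q) = Mul(16, Pow(q, -1)) (Function('u')(q) = Mul(Pow(4, 2), Pow(q, -1)) = Mul(16, Pow(q, -1)))
Pow(Add(Function('u')(W), Function('M')(944)), -1) = Pow(Add(Mul(16, Pow(-375, -1)), 610), -1) = Pow(Add(Mul(16, Rational(-1, 375)), 610), -1) = Pow(Add(Rational(-16, 375), 610), -1) = Pow(Rational(228734, 375), -1) = Rational(375, 228734)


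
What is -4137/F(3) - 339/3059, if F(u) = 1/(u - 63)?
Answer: 759304641/3059 ≈ 2.4822e+5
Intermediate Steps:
F(u) = 1/(-63 + u)
-4137/F(3) - 339/3059 = -4137/(1/(-63 + 3)) - 339/3059 = -4137/(1/(-60)) - 339*1/3059 = -4137/(-1/60) - 339/3059 = -4137*(-60) - 339/3059 = 248220 - 339/3059 = 759304641/3059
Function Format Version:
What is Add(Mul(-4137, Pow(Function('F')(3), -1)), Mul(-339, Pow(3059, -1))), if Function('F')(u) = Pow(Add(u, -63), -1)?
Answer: Rational(759304641, 3059) ≈ 2.4822e+5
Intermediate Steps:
Function('F')(u) = Pow(Add(-63, u), -1)
Add(Mul(-4137, Pow(Function('F')(3), -1)), Mul(-339, Pow(3059, -1))) = Add(Mul(-4137, Pow(Pow(Add(-63, 3), -1), -1)), Mul(-339, Pow(3059, -1))) = Add(Mul(-4137, Pow(Pow(-60, -1), -1)), Mul(-339, Rational(1, 3059))) = Add(Mul(-4137, Pow(Rational(-1, 60), -1)), Rational(-339, 3059)) = Add(Mul(-4137, -60), Rational(-339, 3059)) = Add(248220, Rational(-339, 3059)) = Rational(759304641, 3059)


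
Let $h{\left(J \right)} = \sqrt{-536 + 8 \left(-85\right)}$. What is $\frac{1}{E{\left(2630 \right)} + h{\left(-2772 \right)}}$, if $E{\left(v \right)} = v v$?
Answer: $\frac{1729225}{11960876402804} - \frac{i \sqrt{19}}{5980438201402} \approx 1.4457 \cdot 10^{-7} - 7.2886 \cdot 10^{-13} i$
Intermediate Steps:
$E{\left(v \right)} = v^{2}$
$h{\left(J \right)} = 8 i \sqrt{19}$ ($h{\left(J \right)} = \sqrt{-536 - 680} = \sqrt{-1216} = 8 i \sqrt{19}$)
$\frac{1}{E{\left(2630 \right)} + h{\left(-2772 \right)}} = \frac{1}{2630^{2} + 8 i \sqrt{19}} = \frac{1}{6916900 + 8 i \sqrt{19}}$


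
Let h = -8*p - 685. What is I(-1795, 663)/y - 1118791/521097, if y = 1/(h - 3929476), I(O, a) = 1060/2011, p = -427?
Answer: -2168990191509601/1047926067 ≈ -2.0698e+6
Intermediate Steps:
h = 2731 (h = -8*(-427) - 685 = 3416 - 685 = 2731)
I(O, a) = 1060/2011 (I(O, a) = 1060*(1/2011) = 1060/2011)
y = -1/3926745 (y = 1/(2731 - 3929476) = 1/(-3926745) = -1/3926745 ≈ -2.5466e-7)
I(-1795, 663)/y - 1118791/521097 = 1060/(2011*(-1/3926745)) - 1118791/521097 = (1060/2011)*(-3926745) - 1118791*1/521097 = -4162349700/2011 - 1118791/521097 = -2168990191509601/1047926067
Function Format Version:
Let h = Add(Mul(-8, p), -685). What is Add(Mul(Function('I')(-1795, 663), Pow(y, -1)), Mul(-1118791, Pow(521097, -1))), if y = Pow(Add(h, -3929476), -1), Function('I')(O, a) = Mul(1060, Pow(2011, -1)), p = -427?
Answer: Rational(-2168990191509601, 1047926067) ≈ -2.0698e+6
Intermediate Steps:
h = 2731 (h = Add(Mul(-8, -427), -685) = Add(3416, -685) = 2731)
Function('I')(O, a) = Rational(1060, 2011) (Function('I')(O, a) = Mul(1060, Rational(1, 2011)) = Rational(1060, 2011))
y = Rational(-1, 3926745) (y = Pow(Add(2731, -3929476), -1) = Pow(-3926745, -1) = Rational(-1, 3926745) ≈ -2.5466e-7)
Add(Mul(Function('I')(-1795, 663), Pow(y, -1)), Mul(-1118791, Pow(521097, -1))) = Add(Mul(Rational(1060, 2011), Pow(Rational(-1, 3926745), -1)), Mul(-1118791, Pow(521097, -1))) = Add(Mul(Rational(1060, 2011), -3926745), Mul(-1118791, Rational(1, 521097))) = Add(Rational(-4162349700, 2011), Rational(-1118791, 521097)) = Rational(-2168990191509601, 1047926067)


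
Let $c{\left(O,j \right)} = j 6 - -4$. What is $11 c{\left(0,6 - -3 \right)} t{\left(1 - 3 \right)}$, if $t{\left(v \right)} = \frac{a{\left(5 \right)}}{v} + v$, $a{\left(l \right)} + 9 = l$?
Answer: $0$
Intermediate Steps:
$a{\left(l \right)} = -9 + l$
$t{\left(v \right)} = v - \frac{4}{v}$ ($t{\left(v \right)} = \frac{-9 + 5}{v} + v = - \frac{4}{v} + v = v - \frac{4}{v}$)
$c{\left(O,j \right)} = 4 + 6 j$ ($c{\left(O,j \right)} = 6 j + 4 = 4 + 6 j$)
$11 c{\left(0,6 - -3 \right)} t{\left(1 - 3 \right)} = 11 \left(4 + 6 \left(6 - -3\right)\right) \left(\left(1 - 3\right) - \frac{4}{1 - 3}\right) = 11 \left(4 + 6 \left(6 + 3\right)\right) \left(\left(1 - 3\right) - \frac{4}{1 - 3}\right) = 11 \left(4 + 6 \cdot 9\right) \left(-2 - \frac{4}{-2}\right) = 11 \left(4 + 54\right) \left(-2 - -2\right) = 11 \cdot 58 \left(-2 + 2\right) = 638 \cdot 0 = 0$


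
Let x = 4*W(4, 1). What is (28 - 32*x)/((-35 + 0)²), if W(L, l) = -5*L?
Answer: 2588/1225 ≈ 2.1127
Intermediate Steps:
x = -80 (x = 4*(-5*4) = 4*(-20) = -80)
(28 - 32*x)/((-35 + 0)²) = (28 - 32*(-80))/((-35 + 0)²) = (28 + 2560)/((-35)²) = 2588/1225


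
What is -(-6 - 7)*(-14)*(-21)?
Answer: 3822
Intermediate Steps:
-(-6 - 7)*(-14)*(-21) = -(-13*(-14))*(-21) = -182*(-21) = -1*(-3822) = 3822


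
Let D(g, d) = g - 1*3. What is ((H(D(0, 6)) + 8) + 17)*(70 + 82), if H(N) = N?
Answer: 3344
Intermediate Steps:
D(g, d) = -3 + g (D(g, d) = g - 3 = -3 + g)
((H(D(0, 6)) + 8) + 17)*(70 + 82) = (((-3 + 0) + 8) + 17)*(70 + 82) = ((-3 + 8) + 17)*152 = (5 + 17)*152 = 22*152 = 3344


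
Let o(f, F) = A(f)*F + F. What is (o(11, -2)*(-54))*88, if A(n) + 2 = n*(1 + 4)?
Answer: 513216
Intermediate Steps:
A(n) = -2 + 5*n (A(n) = -2 + n*(1 + 4) = -2 + n*5 = -2 + 5*n)
o(f, F) = F + F*(-2 + 5*f) (o(f, F) = (-2 + 5*f)*F + F = F*(-2 + 5*f) + F = F + F*(-2 + 5*f))
(o(11, -2)*(-54))*88 = (-2*(-1 + 5*11)*(-54))*88 = (-2*(-1 + 55)*(-54))*88 = (-2*54*(-54))*88 = -108*(-54)*88 = 5832*88 = 513216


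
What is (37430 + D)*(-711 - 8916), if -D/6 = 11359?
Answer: 295779948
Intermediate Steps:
D = -68154 (D = -6*11359 = -68154)
(37430 + D)*(-711 - 8916) = (37430 - 68154)*(-711 - 8916) = -30724*(-9627) = 295779948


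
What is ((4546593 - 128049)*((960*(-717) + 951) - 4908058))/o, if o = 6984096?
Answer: -515075841631/145502 ≈ -3.5400e+6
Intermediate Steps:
((4546593 - 128049)*((960*(-717) + 951) - 4908058))/o = ((4546593 - 128049)*((960*(-717) + 951) - 4908058))/6984096 = (4418544*((-688320 + 951) - 4908058))*(1/6984096) = (4418544*(-687369 - 4908058))*(1/6984096) = (4418544*(-5595427))*(1/6984096) = -24723640398288*1/6984096 = -515075841631/145502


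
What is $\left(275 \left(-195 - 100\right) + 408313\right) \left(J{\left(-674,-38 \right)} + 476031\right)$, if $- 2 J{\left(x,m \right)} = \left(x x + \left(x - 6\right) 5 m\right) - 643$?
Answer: $60403649026$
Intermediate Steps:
$J{\left(x,m \right)} = \frac{643}{2} - \frac{x^{2}}{2} - \frac{m \left(-30 + 5 x\right)}{2}$ ($J{\left(x,m \right)} = - \frac{\left(x x + \left(x - 6\right) 5 m\right) - 643}{2} = - \frac{\left(x^{2} + \left(-6 + x\right) 5 m\right) - 643}{2} = - \frac{\left(x^{2} + \left(-30 + 5 x\right) m\right) - 643}{2} = - \frac{\left(x^{2} + m \left(-30 + 5 x\right)\right) - 643}{2} = - \frac{-643 + x^{2} + m \left(-30 + 5 x\right)}{2} = \frac{643}{2} - \frac{x^{2}}{2} - \frac{m \left(-30 + 5 x\right)}{2}$)
$\left(275 \left(-195 - 100\right) + 408313\right) \left(J{\left(-674,-38 \right)} + 476031\right) = \left(275 \left(-195 - 100\right) + 408313\right) \left(\left(\frac{643}{2} + 15 \left(-38\right) - \frac{\left(-674\right)^{2}}{2} - \left(-95\right) \left(-674\right)\right) + 476031\right) = \left(275 \left(-295\right) + 408313\right) \left(\left(\frac{643}{2} - 570 - 227138 - 64030\right) + 476031\right) = \left(-81125 + 408313\right) \left(\left(\frac{643}{2} - 570 - 227138 - 64030\right) + 476031\right) = 327188 \left(- \frac{582833}{2} + 476031\right) = 327188 \cdot \frac{369229}{2} = 60403649026$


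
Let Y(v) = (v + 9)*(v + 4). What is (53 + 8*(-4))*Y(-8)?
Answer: -84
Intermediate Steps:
Y(v) = (4 + v)*(9 + v) (Y(v) = (9 + v)*(4 + v) = (4 + v)*(9 + v))
(53 + 8*(-4))*Y(-8) = (53 + 8*(-4))*(36 + (-8)² + 13*(-8)) = (53 - 32)*(36 + 64 - 104) = 21*(-4) = -84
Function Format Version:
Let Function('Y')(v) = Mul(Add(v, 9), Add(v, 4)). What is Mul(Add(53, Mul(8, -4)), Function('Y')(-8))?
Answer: -84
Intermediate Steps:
Function('Y')(v) = Mul(Add(4, v), Add(9, v)) (Function('Y')(v) = Mul(Add(9, v), Add(4, v)) = Mul(Add(4, v), Add(9, v)))
Mul(Add(53, Mul(8, -4)), Function('Y')(-8)) = Mul(Add(53, Mul(8, -4)), Add(36, Pow(-8, 2), Mul(13, -8))) = Mul(Add(53, -32), Add(36, 64, -104)) = Mul(21, -4) = -84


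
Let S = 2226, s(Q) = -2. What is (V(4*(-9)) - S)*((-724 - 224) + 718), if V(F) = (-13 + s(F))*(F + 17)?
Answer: 446430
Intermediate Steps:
V(F) = -255 - 15*F (V(F) = (-13 - 2)*(F + 17) = -15*(17 + F) = -255 - 15*F)
(V(4*(-9)) - S)*((-724 - 224) + 718) = ((-255 - 60*(-9)) - 1*2226)*((-724 - 224) + 718) = ((-255 - 15*(-36)) - 2226)*(-948 + 718) = ((-255 + 540) - 2226)*(-230) = (285 - 2226)*(-230) = -1941*(-230) = 446430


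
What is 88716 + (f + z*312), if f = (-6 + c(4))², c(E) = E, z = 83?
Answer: 114616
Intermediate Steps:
f = 4 (f = (-6 + 4)² = (-2)² = 4)
88716 + (f + z*312) = 88716 + (4 + 83*312) = 88716 + (4 + 25896) = 88716 + 25900 = 114616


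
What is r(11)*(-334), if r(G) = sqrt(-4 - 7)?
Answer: -334*I*sqrt(11) ≈ -1107.8*I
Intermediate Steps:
r(G) = I*sqrt(11) (r(G) = sqrt(-11) = I*sqrt(11))
r(11)*(-334) = (I*sqrt(11))*(-334) = -334*I*sqrt(11)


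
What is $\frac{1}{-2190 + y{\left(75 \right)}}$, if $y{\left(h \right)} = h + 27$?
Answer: $- \frac{1}{2088} \approx -0.00047893$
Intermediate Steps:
$y{\left(h \right)} = 27 + h$
$\frac{1}{-2190 + y{\left(75 \right)}} = \frac{1}{-2190 + \left(27 + 75\right)} = \frac{1}{-2190 + 102} = \frac{1}{-2088} = - \frac{1}{2088}$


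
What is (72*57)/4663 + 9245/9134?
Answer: 80595371/42591842 ≈ 1.8923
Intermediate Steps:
(72*57)/4663 + 9245/9134 = 4104*(1/4663) + 9245*(1/9134) = 4104/4663 + 9245/9134 = 80595371/42591842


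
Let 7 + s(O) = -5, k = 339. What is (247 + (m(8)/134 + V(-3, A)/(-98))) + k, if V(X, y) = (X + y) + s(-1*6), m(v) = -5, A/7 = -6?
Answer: 1925625/3283 ≈ 586.54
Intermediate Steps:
A = -42 (A = 7*(-6) = -42)
s(O) = -12 (s(O) = -7 - 5 = -12)
V(X, y) = -12 + X + y (V(X, y) = (X + y) - 12 = -12 + X + y)
(247 + (m(8)/134 + V(-3, A)/(-98))) + k = (247 + (-5/134 + (-12 - 3 - 42)/(-98))) + 339 = (247 + (-5*1/134 - 57*(-1/98))) + 339 = (247 + (-5/134 + 57/98)) + 339 = (247 + 1787/3283) + 339 = 812688/3283 + 339 = 1925625/3283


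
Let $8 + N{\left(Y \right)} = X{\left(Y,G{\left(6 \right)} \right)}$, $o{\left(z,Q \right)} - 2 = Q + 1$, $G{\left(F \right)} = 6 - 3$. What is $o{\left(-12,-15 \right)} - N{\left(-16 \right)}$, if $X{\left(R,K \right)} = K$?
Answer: $-7$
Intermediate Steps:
$G{\left(F \right)} = 3$ ($G{\left(F \right)} = 6 - 3 = 3$)
$o{\left(z,Q \right)} = 3 + Q$ ($o{\left(z,Q \right)} = 2 + \left(Q + 1\right) = 2 + \left(1 + Q\right) = 3 + Q$)
$N{\left(Y \right)} = -5$ ($N{\left(Y \right)} = -8 + 3 = -5$)
$o{\left(-12,-15 \right)} - N{\left(-16 \right)} = \left(3 - 15\right) - -5 = -12 + 5 = -7$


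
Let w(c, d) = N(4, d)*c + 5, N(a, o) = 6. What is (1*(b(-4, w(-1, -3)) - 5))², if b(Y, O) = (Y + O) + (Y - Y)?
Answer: 100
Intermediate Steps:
w(c, d) = 5 + 6*c (w(c, d) = 6*c + 5 = 5 + 6*c)
b(Y, O) = O + Y (b(Y, O) = (O + Y) + 0 = O + Y)
(1*(b(-4, w(-1, -3)) - 5))² = (1*(((5 + 6*(-1)) - 4) - 5))² = (1*(((5 - 6) - 4) - 5))² = (1*((-1 - 4) - 5))² = (1*(-5 - 5))² = (1*(-10))² = (-10)² = 100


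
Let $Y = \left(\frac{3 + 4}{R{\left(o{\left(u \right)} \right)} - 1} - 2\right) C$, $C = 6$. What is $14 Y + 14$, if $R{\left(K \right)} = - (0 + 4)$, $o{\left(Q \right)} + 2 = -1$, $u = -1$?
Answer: $- \frac{1358}{5} \approx -271.6$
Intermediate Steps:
$o{\left(Q \right)} = -3$ ($o{\left(Q \right)} = -2 - 1 = -3$)
$R{\left(K \right)} = -4$ ($R{\left(K \right)} = \left(-1\right) 4 = -4$)
$Y = - \frac{102}{5}$ ($Y = \left(\frac{3 + 4}{-4 - 1} - 2\right) 6 = \left(\frac{7}{-5} - 2\right) 6 = \left(7 \left(- \frac{1}{5}\right) - 2\right) 6 = \left(- \frac{7}{5} - 2\right) 6 = \left(- \frac{17}{5}\right) 6 = - \frac{102}{5} \approx -20.4$)
$14 Y + 14 = 14 \left(- \frac{102}{5}\right) + 14 = - \frac{1428}{5} + 14 = - \frac{1358}{5}$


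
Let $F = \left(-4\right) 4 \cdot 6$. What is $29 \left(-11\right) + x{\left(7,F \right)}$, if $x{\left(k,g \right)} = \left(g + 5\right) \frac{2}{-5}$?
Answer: $- \frac{1413}{5} \approx -282.6$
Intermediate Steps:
$F = -96$ ($F = \left(-16\right) 6 = -96$)
$x{\left(k,g \right)} = -2 - \frac{2 g}{5}$ ($x{\left(k,g \right)} = \left(5 + g\right) 2 \left(- \frac{1}{5}\right) = \left(5 + g\right) \left(- \frac{2}{5}\right) = -2 - \frac{2 g}{5}$)
$29 \left(-11\right) + x{\left(7,F \right)} = 29 \left(-11\right) - - \frac{182}{5} = -319 + \left(-2 + \frac{192}{5}\right) = -319 + \frac{182}{5} = - \frac{1413}{5}$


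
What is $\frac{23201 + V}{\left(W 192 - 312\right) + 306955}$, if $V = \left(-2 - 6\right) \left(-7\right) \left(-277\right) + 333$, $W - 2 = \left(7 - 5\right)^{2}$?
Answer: $\frac{8022}{307795} \approx 0.026063$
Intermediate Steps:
$W = 6$ ($W = 2 + \left(7 - 5\right)^{2} = 2 + 2^{2} = 2 + 4 = 6$)
$V = -15179$ ($V = \left(-8\right) \left(-7\right) \left(-277\right) + 333 = 56 \left(-277\right) + 333 = -15512 + 333 = -15179$)
$\frac{23201 + V}{\left(W 192 - 312\right) + 306955} = \frac{23201 - 15179}{\left(6 \cdot 192 - 312\right) + 306955} = \frac{8022}{\left(1152 - 312\right) + 306955} = \frac{8022}{840 + 306955} = \frac{8022}{307795}$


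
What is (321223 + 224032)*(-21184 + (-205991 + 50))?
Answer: -123841041875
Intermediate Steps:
(321223 + 224032)*(-21184 + (-205991 + 50)) = 545255*(-21184 - 205941) = 545255*(-227125) = -123841041875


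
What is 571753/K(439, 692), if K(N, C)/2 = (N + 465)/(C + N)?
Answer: 646652643/1808 ≈ 3.5766e+5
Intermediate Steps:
K(N, C) = 2*(465 + N)/(C + N) (K(N, C) = 2*((N + 465)/(C + N)) = 2*((465 + N)/(C + N)) = 2*(465 + N)/(C + N))
571753/K(439, 692) = 571753/((2*(465 + 439)/(692 + 439))) = 571753/((2*904/1131)) = 571753/((2*(1/1131)*904)) = 571753/(1808/1131) = 571753*(1131/1808) = 646652643/1808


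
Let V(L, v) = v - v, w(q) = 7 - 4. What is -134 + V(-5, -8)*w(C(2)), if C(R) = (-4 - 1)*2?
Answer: -134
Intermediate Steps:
C(R) = -10 (C(R) = -5*2 = -10)
w(q) = 3
V(L, v) = 0
-134 + V(-5, -8)*w(C(2)) = -134 + 0*3 = -134 + 0 = -134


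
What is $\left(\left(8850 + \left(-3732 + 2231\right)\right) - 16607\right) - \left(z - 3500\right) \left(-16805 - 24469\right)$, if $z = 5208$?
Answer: $70486734$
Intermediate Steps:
$\left(\left(8850 + \left(-3732 + 2231\right)\right) - 16607\right) - \left(z - 3500\right) \left(-16805 - 24469\right) = \left(\left(8850 + \left(-3732 + 2231\right)\right) - 16607\right) - \left(5208 - 3500\right) \left(-16805 - 24469\right) = \left(\left(8850 - 1501\right) - 16607\right) - 1708 \left(-41274\right) = \left(7349 - 16607\right) - -70495992 = -9258 + 70495992 = 70486734$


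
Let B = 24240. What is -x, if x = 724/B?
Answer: -181/6060 ≈ -0.029868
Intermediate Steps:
x = 181/6060 (x = 724/24240 = 724*(1/24240) = 181/6060 ≈ 0.029868)
-x = -1*181/6060 = -181/6060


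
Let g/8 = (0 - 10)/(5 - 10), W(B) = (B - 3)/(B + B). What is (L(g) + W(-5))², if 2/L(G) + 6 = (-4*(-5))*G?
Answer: 400689/616225 ≈ 0.65023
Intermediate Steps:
W(B) = (-3 + B)/(2*B) (W(B) = (-3 + B)/((2*B)) = (-3 + B)*(1/(2*B)) = (-3 + B)/(2*B))
g = 16 (g = 8*((0 - 10)/(5 - 10)) = 8*(-10/(-5)) = 8*(-10*(-⅕)) = 8*2 = 16)
L(G) = 2/(-6 + 20*G) (L(G) = 2/(-6 + (-4*(-5))*G) = 2/(-6 + 20*G))
(L(g) + W(-5))² = (1/(-3 + 10*16) + (½)*(-3 - 5)/(-5))² = (1/(-3 + 160) + (½)*(-⅕)*(-8))² = (1/157 + ⅘)² = (633/785)² = 400689/616225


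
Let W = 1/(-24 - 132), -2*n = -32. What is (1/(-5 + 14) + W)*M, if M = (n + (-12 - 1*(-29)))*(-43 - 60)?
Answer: -55517/156 ≈ -355.88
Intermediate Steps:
n = 16 (n = -1/2*(-32) = 16)
W = -1/156 (W = 1/(-156) = -1/156 ≈ -0.0064103)
M = -3399 (M = (16 + (-12 - 1*(-29)))*(-43 - 60) = (16 + (-12 + 29))*(-103) = (16 + 17)*(-103) = 33*(-103) = -3399)
(1/(-5 + 14) + W)*M = (1/(-5 + 14) - 1/156)*(-3399) = (1/9 - 1/156)*(-3399) = (49/468)*(-3399) = -55517/156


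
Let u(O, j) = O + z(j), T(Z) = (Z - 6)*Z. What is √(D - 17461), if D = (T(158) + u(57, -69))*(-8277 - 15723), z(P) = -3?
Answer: I*√577697461 ≈ 24035.0*I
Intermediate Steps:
T(Z) = Z*(-6 + Z) (T(Z) = (-6 + Z)*Z = Z*(-6 + Z))
u(O, j) = -3 + O (u(O, j) = O - 3 = -3 + O)
D = -577680000 (D = (158*(-6 + 158) + (-3 + 57))*(-8277 - 15723) = (158*152 + 54)*(-24000) = (24016 + 54)*(-24000) = 24070*(-24000) = -577680000)
√(D - 17461) = √(-577680000 - 17461) = √(-577697461) = I*√577697461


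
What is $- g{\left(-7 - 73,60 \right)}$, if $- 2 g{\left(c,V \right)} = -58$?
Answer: $-29$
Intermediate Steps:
$g{\left(c,V \right)} = 29$ ($g{\left(c,V \right)} = \left(- \frac{1}{2}\right) \left(-58\right) = 29$)
$- g{\left(-7 - 73,60 \right)} = \left(-1\right) 29 = -29$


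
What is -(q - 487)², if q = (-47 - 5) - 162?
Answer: -491401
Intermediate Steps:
q = -214 (q = -52 - 162 = -214)
-(q - 487)² = -(-214 - 487)² = -1*(-701)² = -1*491401 = -491401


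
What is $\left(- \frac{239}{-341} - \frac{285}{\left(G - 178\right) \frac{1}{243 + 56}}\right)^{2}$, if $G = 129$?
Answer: $\frac{845066411640676}{279190681} \approx 3.0268 \cdot 10^{6}$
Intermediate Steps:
$\left(- \frac{239}{-341} - \frac{285}{\left(G - 178\right) \frac{1}{243 + 56}}\right)^{2} = \left(- \frac{239}{-341} - \frac{285}{\left(129 - 178\right) \frac{1}{243 + 56}}\right)^{2} = \left(\left(-239\right) \left(- \frac{1}{341}\right) - \frac{285}{\left(-49\right) \frac{1}{299}}\right)^{2} = \left(\frac{239}{341} - \frac{285}{\left(-49\right) \frac{1}{299}}\right)^{2} = \left(\frac{239}{341} - \frac{285}{- \frac{49}{299}}\right)^{2} = \left(\frac{239}{341} - - \frac{85215}{49}\right)^{2} = \left(\frac{239}{341} + \frac{85215}{49}\right)^{2} = \left(\frac{29070026}{16709}\right)^{2} = \frac{845066411640676}{279190681}$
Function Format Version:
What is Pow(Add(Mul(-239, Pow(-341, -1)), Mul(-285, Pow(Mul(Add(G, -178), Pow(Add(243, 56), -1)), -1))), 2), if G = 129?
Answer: Rational(845066411640676, 279190681) ≈ 3.0268e+6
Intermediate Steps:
Pow(Add(Mul(-239, Pow(-341, -1)), Mul(-285, Pow(Mul(Add(G, -178), Pow(Add(243, 56), -1)), -1))), 2) = Pow(Add(Mul(-239, Pow(-341, -1)), Mul(-285, Pow(Mul(Add(129, -178), Pow(Add(243, 56), -1)), -1))), 2) = Pow(Add(Mul(-239, Rational(-1, 341)), Mul(-285, Pow(Mul(-49, Pow(299, -1)), -1))), 2) = Pow(Add(Rational(239, 341), Mul(-285, Pow(Mul(-49, Rational(1, 299)), -1))), 2) = Pow(Add(Rational(239, 341), Mul(-285, Pow(Rational(-49, 299), -1))), 2) = Pow(Add(Rational(239, 341), Mul(-285, Rational(-299, 49))), 2) = Pow(Add(Rational(239, 341), Rational(85215, 49)), 2) = Pow(Rational(29070026, 16709), 2) = Rational(845066411640676, 279190681)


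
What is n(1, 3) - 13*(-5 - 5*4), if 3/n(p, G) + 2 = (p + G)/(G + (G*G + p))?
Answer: 7111/22 ≈ 323.23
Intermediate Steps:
n(p, G) = 3/(-2 + (G + p)/(G + p + G**2)) (n(p, G) = 3/(-2 + (p + G)/(G + (G*G + p))) = 3/(-2 + (G + p)/(G + (G**2 + p))) = 3/(-2 + (G + p)/(G + (p + G**2))) = 3/(-2 + (G + p)/(G + p + G**2)))
n(1, 3) - 13*(-5 - 5*4) = 3*(-1*3 - 1*1 - 1*3**2)/(3 + 1 + 2*3**2) - 13*(-5 - 5*4) = 3*(-3 - 1 - 1*9)/(3 + 1 + 2*9) - 13*(-5 - 20) = 3*(-3 - 1 - 9)/(3 + 1 + 18) - 13*(-25) = 3*(-13)/22 + 325 = 3*(1/22)*(-13) + 325 = -39/22 + 325 = 7111/22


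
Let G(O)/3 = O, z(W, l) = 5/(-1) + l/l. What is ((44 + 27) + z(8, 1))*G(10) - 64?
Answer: 1946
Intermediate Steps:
z(W, l) = -4 (z(W, l) = 5*(-1) + 1 = -5 + 1 = -4)
G(O) = 3*O
((44 + 27) + z(8, 1))*G(10) - 64 = ((44 + 27) - 4)*(3*10) - 64 = (71 - 4)*30 - 64 = 67*30 - 64 = 2010 - 64 = 1946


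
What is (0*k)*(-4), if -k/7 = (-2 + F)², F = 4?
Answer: 0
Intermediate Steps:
k = -28 (k = -7*(-2 + 4)² = -7*2² = -7*4 = -28)
(0*k)*(-4) = (0*(-28))*(-4) = 0*(-4) = 0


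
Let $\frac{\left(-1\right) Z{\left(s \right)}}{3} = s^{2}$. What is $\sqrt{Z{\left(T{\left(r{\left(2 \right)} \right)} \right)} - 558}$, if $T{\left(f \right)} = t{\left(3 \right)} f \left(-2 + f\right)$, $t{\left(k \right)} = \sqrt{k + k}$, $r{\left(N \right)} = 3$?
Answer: $12 i \sqrt{5} \approx 26.833 i$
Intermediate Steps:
$t{\left(k \right)} = \sqrt{2} \sqrt{k}$ ($t{\left(k \right)} = \sqrt{2 k} = \sqrt{2} \sqrt{k}$)
$T{\left(f \right)} = f \sqrt{6} \left(-2 + f\right)$ ($T{\left(f \right)} = \sqrt{2} \sqrt{3} f \left(-2 + f\right) = \sqrt{6} f \left(-2 + f\right) = f \sqrt{6} \left(-2 + f\right)$)
$Z{\left(s \right)} = - 3 s^{2}$
$\sqrt{Z{\left(T{\left(r{\left(2 \right)} \right)} \right)} - 558} = \sqrt{- 3 \left(3 \sqrt{6} \left(-2 + 3\right)\right)^{2} - 558} = \sqrt{- 3 \left(3 \sqrt{6} \cdot 1\right)^{2} - 558} = \sqrt{- 3 \left(3 \sqrt{6}\right)^{2} - 558} = \sqrt{\left(-3\right) 54 - 558} = \sqrt{-162 - 558} = \sqrt{-720} = 12 i \sqrt{5}$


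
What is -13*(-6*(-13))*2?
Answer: -2028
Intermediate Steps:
-13*(-6*(-13))*2 = -1014*2 = -13*156 = -2028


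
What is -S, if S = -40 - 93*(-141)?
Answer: -13073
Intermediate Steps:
S = 13073 (S = -40 + 13113 = 13073)
-S = -1*13073 = -13073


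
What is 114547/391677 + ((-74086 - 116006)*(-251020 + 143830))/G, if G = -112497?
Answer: -34548842330771/190746699 ≈ -1.8112e+5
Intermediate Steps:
114547/391677 + ((-74086 - 116006)*(-251020 + 143830))/G = 114547/391677 + ((-74086 - 116006)*(-251020 + 143830))/(-112497) = 114547*(1/391677) - 190092*(-107190)*(-1/112497) = 114547/391677 + 20375961480*(-1/112497) = 114547/391677 - 970283880/5357 = -34548842330771/190746699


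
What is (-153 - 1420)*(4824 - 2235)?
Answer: -4072497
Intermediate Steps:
(-153 - 1420)*(4824 - 2235) = -1573*2589 = -4072497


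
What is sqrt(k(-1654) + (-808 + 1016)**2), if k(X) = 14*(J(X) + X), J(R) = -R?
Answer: 208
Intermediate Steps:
k(X) = 0 (k(X) = 14*(-X + X) = 14*0 = 0)
sqrt(k(-1654) + (-808 + 1016)**2) = sqrt(0 + (-808 + 1016)**2) = sqrt(0 + 208**2) = sqrt(0 + 43264) = sqrt(43264) = 208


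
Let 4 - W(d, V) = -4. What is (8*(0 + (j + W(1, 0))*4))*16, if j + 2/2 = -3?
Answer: 2048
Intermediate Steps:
j = -4 (j = -1 - 3 = -4)
W(d, V) = 8 (W(d, V) = 4 - 1*(-4) = 4 + 4 = 8)
(8*(0 + (j + W(1, 0))*4))*16 = (8*(0 + (-4 + 8)*4))*16 = (8*(0 + 4*4))*16 = (8*(0 + 16))*16 = (8*16)*16 = 128*16 = 2048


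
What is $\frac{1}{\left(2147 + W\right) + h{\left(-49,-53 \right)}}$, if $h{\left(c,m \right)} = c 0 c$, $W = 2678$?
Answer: $\frac{1}{4825} \approx 0.00020725$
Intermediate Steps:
$h{\left(c,m \right)} = 0$ ($h{\left(c,m \right)} = 0 c = 0$)
$\frac{1}{\left(2147 + W\right) + h{\left(-49,-53 \right)}} = \frac{1}{\left(2147 + 2678\right) + 0} = \frac{1}{4825 + 0} = \frac{1}{4825}$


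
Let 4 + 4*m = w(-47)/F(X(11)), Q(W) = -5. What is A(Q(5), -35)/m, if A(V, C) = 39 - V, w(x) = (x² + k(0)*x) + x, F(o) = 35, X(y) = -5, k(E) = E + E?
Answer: 3080/1011 ≈ 3.0465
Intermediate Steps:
k(E) = 2*E
w(x) = x + x² (w(x) = (x² + (2*0)*x) + x = (x² + 0*x) + x = (x² + 0) + x = x² + x = x + x²)
m = 1011/70 (m = -1 + (-47*(1 - 47)/35)/4 = -1 + (-47*(-46)*(1/35))/4 = -1 + (2162*(1/35))/4 = -1 + (¼)*(2162/35) = -1 + 1081/70 = 1011/70 ≈ 14.443)
A(Q(5), -35)/m = (39 - 1*(-5))/(1011/70) = (39 + 5)*(70/1011) = 44*(70/1011) = 3080/1011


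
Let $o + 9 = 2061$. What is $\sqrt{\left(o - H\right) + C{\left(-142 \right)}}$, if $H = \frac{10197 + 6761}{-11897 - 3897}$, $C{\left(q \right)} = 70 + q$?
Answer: $\frac{\sqrt{123544924483}}{7897} \approx 44.509$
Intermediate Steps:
$o = 2052$ ($o = -9 + 2061 = 2052$)
$H = - \frac{8479}{7897}$ ($H = \frac{16958}{-15794} = 16958 \left(- \frac{1}{15794}\right) = - \frac{8479}{7897} \approx -1.0737$)
$\sqrt{\left(o - H\right) + C{\left(-142 \right)}} = \sqrt{\left(2052 - - \frac{8479}{7897}\right) + \left(70 - 142\right)} = \sqrt{\left(2052 + \frac{8479}{7897}\right) - 72} = \sqrt{\frac{16213123}{7897} - 72} = \sqrt{\frac{15644539}{7897}} = \frac{\sqrt{123544924483}}{7897}$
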